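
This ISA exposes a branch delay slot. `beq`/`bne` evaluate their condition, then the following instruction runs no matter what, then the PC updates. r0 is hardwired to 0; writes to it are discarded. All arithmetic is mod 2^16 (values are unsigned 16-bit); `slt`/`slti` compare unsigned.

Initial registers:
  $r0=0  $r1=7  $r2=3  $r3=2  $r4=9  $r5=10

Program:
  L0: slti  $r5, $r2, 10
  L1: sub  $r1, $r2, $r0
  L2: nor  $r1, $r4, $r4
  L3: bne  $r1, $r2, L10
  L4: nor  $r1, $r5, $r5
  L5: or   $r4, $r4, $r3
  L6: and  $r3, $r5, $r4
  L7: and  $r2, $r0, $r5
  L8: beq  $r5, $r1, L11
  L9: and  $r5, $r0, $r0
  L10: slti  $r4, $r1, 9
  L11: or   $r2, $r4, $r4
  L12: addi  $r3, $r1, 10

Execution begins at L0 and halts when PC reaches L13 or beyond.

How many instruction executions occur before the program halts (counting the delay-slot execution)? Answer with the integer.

8

[0] slti  $r5, $r2, 10  →  {$r0:0, $r1:7, $r2:3, $r3:2, $r4:9, $r5:1}
[1] sub  $r1, $r2, $r0  →  {$r0:0, $r1:3, $r2:3, $r3:2, $r4:9, $r5:1}
[2] nor  $r1, $r4, $r4  →  {$r0:0, $r1:65526, $r2:3, $r3:2, $r4:9, $r5:1}
[3] bne  $r1, $r2, L10  →  {$r0:0, $r1:65526, $r2:3, $r3:2, $r4:9, $r5:1}  ⟨branch taken⟩
[4] nor  $r1, $r5, $r5  →  {$r0:0, $r1:65534, $r2:3, $r3:2, $r4:9, $r5:1}
[10] slti  $r4, $r1, 9  →  {$r0:0, $r1:65534, $r2:3, $r3:2, $r4:0, $r5:1}
[11] or   $r2, $r4, $r4  →  {$r0:0, $r1:65534, $r2:0, $r3:2, $r4:0, $r5:1}
[12] addi  $r3, $r1, 10  →  {$r0:0, $r1:65534, $r2:0, $r3:8, $r4:0, $r5:1}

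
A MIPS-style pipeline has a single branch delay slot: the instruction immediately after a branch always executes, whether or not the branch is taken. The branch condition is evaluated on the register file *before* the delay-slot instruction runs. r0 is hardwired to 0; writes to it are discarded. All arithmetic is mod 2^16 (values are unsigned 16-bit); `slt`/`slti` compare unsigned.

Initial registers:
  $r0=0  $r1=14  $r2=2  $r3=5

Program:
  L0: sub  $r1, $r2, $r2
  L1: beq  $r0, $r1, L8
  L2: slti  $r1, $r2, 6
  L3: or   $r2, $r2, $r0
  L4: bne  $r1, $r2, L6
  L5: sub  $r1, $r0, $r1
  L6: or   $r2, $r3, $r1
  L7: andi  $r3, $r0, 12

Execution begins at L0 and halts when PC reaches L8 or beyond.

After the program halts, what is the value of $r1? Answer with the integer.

1

#0 sub  $r1, $r2, $r2 ; 0/0/2/5
#1 beq  $r0, $r1, L8 ; 0/0/2/5 ; →target
#2 slti  $r1, $r2, 6 ; 0/1/2/5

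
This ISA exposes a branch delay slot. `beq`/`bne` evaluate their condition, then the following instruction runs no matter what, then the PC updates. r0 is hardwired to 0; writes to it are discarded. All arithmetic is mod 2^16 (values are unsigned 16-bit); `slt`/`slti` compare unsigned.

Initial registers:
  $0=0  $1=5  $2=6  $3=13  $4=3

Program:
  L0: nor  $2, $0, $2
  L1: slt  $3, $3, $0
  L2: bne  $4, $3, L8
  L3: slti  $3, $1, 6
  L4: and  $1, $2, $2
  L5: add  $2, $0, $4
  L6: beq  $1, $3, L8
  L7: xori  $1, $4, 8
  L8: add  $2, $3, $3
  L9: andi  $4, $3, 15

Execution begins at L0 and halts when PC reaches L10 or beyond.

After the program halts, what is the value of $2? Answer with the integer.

2

  step pc=0: nor  $2, $0, $2  regs=(0,5,65529,13,3)
  step pc=1: slt  $3, $3, $0  regs=(0,5,65529,0,3)
  step pc=2: bne  $4, $3, L8  cond=T  regs=(0,5,65529,0,3)
  step pc=3: slti  $3, $1, 6  regs=(0,5,65529,1,3)
  step pc=8: add  $2, $3, $3  regs=(0,5,2,1,3)
  step pc=9: andi  $4, $3, 15  regs=(0,5,2,1,1)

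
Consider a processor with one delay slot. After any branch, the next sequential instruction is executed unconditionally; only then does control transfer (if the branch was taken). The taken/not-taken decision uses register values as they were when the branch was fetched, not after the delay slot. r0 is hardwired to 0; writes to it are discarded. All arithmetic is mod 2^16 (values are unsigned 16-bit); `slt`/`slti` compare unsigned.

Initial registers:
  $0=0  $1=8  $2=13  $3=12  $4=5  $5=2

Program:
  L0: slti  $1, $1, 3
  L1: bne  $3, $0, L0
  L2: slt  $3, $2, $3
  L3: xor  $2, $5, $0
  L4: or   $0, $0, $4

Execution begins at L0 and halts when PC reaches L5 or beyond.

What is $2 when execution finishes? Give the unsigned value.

#0 slti  $1, $1, 3 ; 0/0/13/12/5/2
#1 bne  $3, $0, L0 ; 0/0/13/12/5/2 ; →target
#2 slt  $3, $2, $3 ; 0/0/13/0/5/2
#0 slti  $1, $1, 3 ; 0/1/13/0/5/2
#1 bne  $3, $0, L0 ; 0/1/13/0/5/2 ; →fallthru
#2 slt  $3, $2, $3 ; 0/1/13/0/5/2
#3 xor  $2, $5, $0 ; 0/1/2/0/5/2
#4 or   $0, $0, $4 ; 0/1/2/0/5/2

2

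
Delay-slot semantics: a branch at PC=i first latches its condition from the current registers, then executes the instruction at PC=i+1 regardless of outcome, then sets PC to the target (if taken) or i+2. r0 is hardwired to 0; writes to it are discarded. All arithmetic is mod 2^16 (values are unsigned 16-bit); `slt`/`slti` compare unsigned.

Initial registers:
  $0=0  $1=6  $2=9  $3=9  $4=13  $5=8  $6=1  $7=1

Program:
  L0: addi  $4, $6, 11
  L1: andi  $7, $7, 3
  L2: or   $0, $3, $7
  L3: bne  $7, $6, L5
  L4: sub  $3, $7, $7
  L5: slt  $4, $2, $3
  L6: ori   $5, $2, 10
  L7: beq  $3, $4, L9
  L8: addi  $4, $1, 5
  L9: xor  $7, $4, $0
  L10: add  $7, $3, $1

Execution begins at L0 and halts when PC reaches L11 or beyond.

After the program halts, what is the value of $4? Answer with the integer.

11

#0 addi  $4, $6, 11 ; 0/6/9/9/12/8/1/1
#1 andi  $7, $7, 3 ; 0/6/9/9/12/8/1/1
#2 or   $0, $3, $7 ; 0/6/9/9/12/8/1/1
#3 bne  $7, $6, L5 ; 0/6/9/9/12/8/1/1 ; →fallthru
#4 sub  $3, $7, $7 ; 0/6/9/0/12/8/1/1
#5 slt  $4, $2, $3 ; 0/6/9/0/0/8/1/1
#6 ori   $5, $2, 10 ; 0/6/9/0/0/11/1/1
#7 beq  $3, $4, L9 ; 0/6/9/0/0/11/1/1 ; →target
#8 addi  $4, $1, 5 ; 0/6/9/0/11/11/1/1
#9 xor  $7, $4, $0 ; 0/6/9/0/11/11/1/11
#10 add  $7, $3, $1 ; 0/6/9/0/11/11/1/6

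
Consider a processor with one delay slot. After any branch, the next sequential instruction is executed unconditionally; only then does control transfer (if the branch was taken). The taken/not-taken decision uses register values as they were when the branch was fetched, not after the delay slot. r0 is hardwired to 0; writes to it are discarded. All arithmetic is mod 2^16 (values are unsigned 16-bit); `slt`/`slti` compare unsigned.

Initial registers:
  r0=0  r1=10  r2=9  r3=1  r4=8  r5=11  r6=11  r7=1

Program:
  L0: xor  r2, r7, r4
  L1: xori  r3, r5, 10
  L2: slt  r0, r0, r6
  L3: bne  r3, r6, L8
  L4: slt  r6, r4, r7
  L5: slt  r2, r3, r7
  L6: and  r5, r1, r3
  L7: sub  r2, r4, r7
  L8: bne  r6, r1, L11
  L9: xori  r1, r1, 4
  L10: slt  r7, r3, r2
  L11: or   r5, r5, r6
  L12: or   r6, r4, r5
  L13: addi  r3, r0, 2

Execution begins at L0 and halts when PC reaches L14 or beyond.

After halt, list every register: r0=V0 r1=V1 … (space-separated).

r0=0 r1=14 r2=9 r3=2 r4=8 r5=11 r6=11 r7=1

[0] xor  r2, r7, r4  →  {r0:0, r1:10, r2:9, r3:1, r4:8, r5:11, r6:11, r7:1}
[1] xori  r3, r5, 10  →  {r0:0, r1:10, r2:9, r3:1, r4:8, r5:11, r6:11, r7:1}
[2] slt  r0, r0, r6  →  {r0:0, r1:10, r2:9, r3:1, r4:8, r5:11, r6:11, r7:1}
[3] bne  r3, r6, L8  →  {r0:0, r1:10, r2:9, r3:1, r4:8, r5:11, r6:11, r7:1}  ⟨branch taken⟩
[4] slt  r6, r4, r7  →  {r0:0, r1:10, r2:9, r3:1, r4:8, r5:11, r6:0, r7:1}
[8] bne  r6, r1, L11  →  {r0:0, r1:10, r2:9, r3:1, r4:8, r5:11, r6:0, r7:1}  ⟨branch taken⟩
[9] xori  r1, r1, 4  →  {r0:0, r1:14, r2:9, r3:1, r4:8, r5:11, r6:0, r7:1}
[11] or   r5, r5, r6  →  {r0:0, r1:14, r2:9, r3:1, r4:8, r5:11, r6:0, r7:1}
[12] or   r6, r4, r5  →  {r0:0, r1:14, r2:9, r3:1, r4:8, r5:11, r6:11, r7:1}
[13] addi  r3, r0, 2  →  {r0:0, r1:14, r2:9, r3:2, r4:8, r5:11, r6:11, r7:1}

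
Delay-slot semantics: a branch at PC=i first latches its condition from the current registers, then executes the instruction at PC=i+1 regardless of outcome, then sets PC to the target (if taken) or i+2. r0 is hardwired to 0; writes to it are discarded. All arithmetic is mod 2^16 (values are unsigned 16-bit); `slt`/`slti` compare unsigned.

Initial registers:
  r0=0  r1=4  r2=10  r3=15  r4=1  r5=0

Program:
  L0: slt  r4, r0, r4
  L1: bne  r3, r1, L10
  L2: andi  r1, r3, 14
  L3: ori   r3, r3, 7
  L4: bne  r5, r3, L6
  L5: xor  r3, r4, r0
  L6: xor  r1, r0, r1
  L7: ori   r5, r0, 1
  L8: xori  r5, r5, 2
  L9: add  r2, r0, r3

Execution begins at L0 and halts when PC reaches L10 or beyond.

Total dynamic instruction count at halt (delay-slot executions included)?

3

[0] slt  r4, r0, r4  →  {r0:0, r1:4, r2:10, r3:15, r4:1, r5:0}
[1] bne  r3, r1, L10  →  {r0:0, r1:4, r2:10, r3:15, r4:1, r5:0}  ⟨branch taken⟩
[2] andi  r1, r3, 14  →  {r0:0, r1:14, r2:10, r3:15, r4:1, r5:0}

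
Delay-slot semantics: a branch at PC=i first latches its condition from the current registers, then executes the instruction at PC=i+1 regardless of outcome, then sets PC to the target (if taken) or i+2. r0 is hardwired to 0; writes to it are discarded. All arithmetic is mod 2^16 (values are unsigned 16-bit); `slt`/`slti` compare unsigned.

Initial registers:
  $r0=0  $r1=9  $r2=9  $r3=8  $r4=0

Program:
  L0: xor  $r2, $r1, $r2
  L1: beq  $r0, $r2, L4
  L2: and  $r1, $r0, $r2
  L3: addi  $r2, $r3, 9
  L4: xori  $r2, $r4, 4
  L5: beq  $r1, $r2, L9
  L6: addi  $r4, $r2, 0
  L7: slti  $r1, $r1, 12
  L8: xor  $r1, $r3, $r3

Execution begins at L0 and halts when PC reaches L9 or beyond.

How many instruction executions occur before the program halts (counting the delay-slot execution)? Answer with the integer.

#0 xor  $r2, $r1, $r2 ; 0/9/0/8/0
#1 beq  $r0, $r2, L4 ; 0/9/0/8/0 ; →target
#2 and  $r1, $r0, $r2 ; 0/0/0/8/0
#4 xori  $r2, $r4, 4 ; 0/0/4/8/0
#5 beq  $r1, $r2, L9 ; 0/0/4/8/0 ; →fallthru
#6 addi  $r4, $r2, 0 ; 0/0/4/8/4
#7 slti  $r1, $r1, 12 ; 0/1/4/8/4
#8 xor  $r1, $r3, $r3 ; 0/0/4/8/4

8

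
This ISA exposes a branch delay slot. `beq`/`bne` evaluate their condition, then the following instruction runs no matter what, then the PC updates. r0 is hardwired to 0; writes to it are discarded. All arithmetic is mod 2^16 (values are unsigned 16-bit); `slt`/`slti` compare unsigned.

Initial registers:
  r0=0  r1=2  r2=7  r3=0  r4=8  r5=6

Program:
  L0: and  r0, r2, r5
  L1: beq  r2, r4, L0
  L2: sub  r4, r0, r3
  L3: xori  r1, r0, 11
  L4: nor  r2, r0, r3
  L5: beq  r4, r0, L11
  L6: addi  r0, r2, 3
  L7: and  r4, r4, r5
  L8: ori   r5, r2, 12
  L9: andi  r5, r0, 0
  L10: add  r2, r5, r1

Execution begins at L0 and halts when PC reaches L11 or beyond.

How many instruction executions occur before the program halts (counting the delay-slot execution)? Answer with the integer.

7

  step pc=0: and  r0, r2, r5  regs=(0,2,7,0,8,6)
  step pc=1: beq  r2, r4, L0  cond=F  regs=(0,2,7,0,8,6)
  step pc=2: sub  r4, r0, r3  regs=(0,2,7,0,0,6)
  step pc=3: xori  r1, r0, 11  regs=(0,11,7,0,0,6)
  step pc=4: nor  r2, r0, r3  regs=(0,11,65535,0,0,6)
  step pc=5: beq  r4, r0, L11  cond=T  regs=(0,11,65535,0,0,6)
  step pc=6: addi  r0, r2, 3  regs=(0,11,65535,0,0,6)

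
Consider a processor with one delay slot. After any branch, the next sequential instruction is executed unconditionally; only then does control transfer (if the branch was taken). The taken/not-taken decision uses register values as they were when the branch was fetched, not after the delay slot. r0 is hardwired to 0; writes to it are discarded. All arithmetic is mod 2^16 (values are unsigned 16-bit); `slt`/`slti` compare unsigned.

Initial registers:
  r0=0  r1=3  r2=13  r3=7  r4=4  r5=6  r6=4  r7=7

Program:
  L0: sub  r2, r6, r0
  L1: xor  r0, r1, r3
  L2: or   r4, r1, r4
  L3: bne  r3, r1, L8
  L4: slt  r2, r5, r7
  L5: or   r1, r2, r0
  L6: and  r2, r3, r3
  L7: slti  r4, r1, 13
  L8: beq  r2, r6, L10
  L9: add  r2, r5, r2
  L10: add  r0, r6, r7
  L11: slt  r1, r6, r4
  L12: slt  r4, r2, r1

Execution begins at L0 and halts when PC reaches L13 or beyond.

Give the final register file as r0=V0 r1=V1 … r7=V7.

r0=0 r1=1 r2=7 r3=7 r4=0 r5=6 r6=4 r7=7

#0 sub  r2, r6, r0 ; 0/3/4/7/4/6/4/7
#1 xor  r0, r1, r3 ; 0/3/4/7/4/6/4/7
#2 or   r4, r1, r4 ; 0/3/4/7/7/6/4/7
#3 bne  r3, r1, L8 ; 0/3/4/7/7/6/4/7 ; →target
#4 slt  r2, r5, r7 ; 0/3/1/7/7/6/4/7
#8 beq  r2, r6, L10 ; 0/3/1/7/7/6/4/7 ; →fallthru
#9 add  r2, r5, r2 ; 0/3/7/7/7/6/4/7
#10 add  r0, r6, r7 ; 0/3/7/7/7/6/4/7
#11 slt  r1, r6, r4 ; 0/1/7/7/7/6/4/7
#12 slt  r4, r2, r1 ; 0/1/7/7/0/6/4/7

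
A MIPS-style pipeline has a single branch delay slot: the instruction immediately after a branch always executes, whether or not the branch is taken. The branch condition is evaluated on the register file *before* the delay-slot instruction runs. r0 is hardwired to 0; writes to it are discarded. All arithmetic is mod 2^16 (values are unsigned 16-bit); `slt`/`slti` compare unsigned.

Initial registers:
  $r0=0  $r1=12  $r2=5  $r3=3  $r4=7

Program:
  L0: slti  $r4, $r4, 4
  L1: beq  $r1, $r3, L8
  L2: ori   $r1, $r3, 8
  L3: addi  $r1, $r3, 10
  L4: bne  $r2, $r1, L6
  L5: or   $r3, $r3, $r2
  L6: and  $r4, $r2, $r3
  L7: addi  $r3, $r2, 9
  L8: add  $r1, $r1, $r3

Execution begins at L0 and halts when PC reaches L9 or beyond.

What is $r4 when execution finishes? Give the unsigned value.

PC=0  slti  $r4, $r4, 4      | $r0=0 $r1=12 $r2=5 $r3=3 $r4=0
PC=1  beq  $r1, $r3, L8      | $r0=0 $r1=12 $r2=5 $r3=3 $r4=0  [not taken]
PC=2  ori   $r1, $r3, 8      | $r0=0 $r1=11 $r2=5 $r3=3 $r4=0
PC=3  addi  $r1, $r3, 10     | $r0=0 $r1=13 $r2=5 $r3=3 $r4=0
PC=4  bne  $r2, $r1, L6      | $r0=0 $r1=13 $r2=5 $r3=3 $r4=0  [TAKEN]
PC=5  or   $r3, $r3, $r2     | $r0=0 $r1=13 $r2=5 $r3=7 $r4=0
PC=6  and  $r4, $r2, $r3     | $r0=0 $r1=13 $r2=5 $r3=7 $r4=5
PC=7  addi  $r3, $r2, 9      | $r0=0 $r1=13 $r2=5 $r3=14 $r4=5
PC=8  add  $r1, $r1, $r3     | $r0=0 $r1=27 $r2=5 $r3=14 $r4=5

5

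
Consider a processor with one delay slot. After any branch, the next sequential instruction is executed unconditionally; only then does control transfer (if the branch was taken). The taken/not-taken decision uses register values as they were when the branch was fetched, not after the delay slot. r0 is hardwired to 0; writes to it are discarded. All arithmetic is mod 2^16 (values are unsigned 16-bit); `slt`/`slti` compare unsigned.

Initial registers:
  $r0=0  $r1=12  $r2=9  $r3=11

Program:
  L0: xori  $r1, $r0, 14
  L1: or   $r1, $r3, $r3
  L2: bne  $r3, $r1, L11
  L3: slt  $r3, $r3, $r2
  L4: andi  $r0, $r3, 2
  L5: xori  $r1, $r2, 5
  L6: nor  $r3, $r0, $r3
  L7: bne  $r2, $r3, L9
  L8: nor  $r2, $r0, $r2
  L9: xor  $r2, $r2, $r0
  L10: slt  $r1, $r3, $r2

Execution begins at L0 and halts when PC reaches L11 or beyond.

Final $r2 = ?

65526

[0] xori  $r1, $r0, 14  →  {$r0:0, $r1:14, $r2:9, $r3:11}
[1] or   $r1, $r3, $r3  →  {$r0:0, $r1:11, $r2:9, $r3:11}
[2] bne  $r3, $r1, L11  →  {$r0:0, $r1:11, $r2:9, $r3:11}  ⟨branch fallthrough⟩
[3] slt  $r3, $r3, $r2  →  {$r0:0, $r1:11, $r2:9, $r3:0}
[4] andi  $r0, $r3, 2  →  {$r0:0, $r1:11, $r2:9, $r3:0}
[5] xori  $r1, $r2, 5  →  {$r0:0, $r1:12, $r2:9, $r3:0}
[6] nor  $r3, $r0, $r3  →  {$r0:0, $r1:12, $r2:9, $r3:65535}
[7] bne  $r2, $r3, L9  →  {$r0:0, $r1:12, $r2:9, $r3:65535}  ⟨branch taken⟩
[8] nor  $r2, $r0, $r2  →  {$r0:0, $r1:12, $r2:65526, $r3:65535}
[9] xor  $r2, $r2, $r0  →  {$r0:0, $r1:12, $r2:65526, $r3:65535}
[10] slt  $r1, $r3, $r2  →  {$r0:0, $r1:0, $r2:65526, $r3:65535}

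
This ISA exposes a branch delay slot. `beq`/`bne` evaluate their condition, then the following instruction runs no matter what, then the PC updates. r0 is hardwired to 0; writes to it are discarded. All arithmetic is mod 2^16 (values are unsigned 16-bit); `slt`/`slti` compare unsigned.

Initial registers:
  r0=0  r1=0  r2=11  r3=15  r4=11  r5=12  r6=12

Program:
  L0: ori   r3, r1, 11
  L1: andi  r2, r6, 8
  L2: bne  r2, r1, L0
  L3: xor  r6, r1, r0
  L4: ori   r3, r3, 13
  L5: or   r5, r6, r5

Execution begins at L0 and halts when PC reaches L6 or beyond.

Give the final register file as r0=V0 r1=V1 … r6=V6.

  step pc=0: ori   r3, r1, 11  regs=(0,0,11,11,11,12,12)
  step pc=1: andi  r2, r6, 8  regs=(0,0,8,11,11,12,12)
  step pc=2: bne  r2, r1, L0  cond=T  regs=(0,0,8,11,11,12,12)
  step pc=3: xor  r6, r1, r0  regs=(0,0,8,11,11,12,0)
  step pc=0: ori   r3, r1, 11  regs=(0,0,8,11,11,12,0)
  step pc=1: andi  r2, r6, 8  regs=(0,0,0,11,11,12,0)
  step pc=2: bne  r2, r1, L0  cond=F  regs=(0,0,0,11,11,12,0)
  step pc=3: xor  r6, r1, r0  regs=(0,0,0,11,11,12,0)
  step pc=4: ori   r3, r3, 13  regs=(0,0,0,15,11,12,0)
  step pc=5: or   r5, r6, r5  regs=(0,0,0,15,11,12,0)

r0=0 r1=0 r2=0 r3=15 r4=11 r5=12 r6=0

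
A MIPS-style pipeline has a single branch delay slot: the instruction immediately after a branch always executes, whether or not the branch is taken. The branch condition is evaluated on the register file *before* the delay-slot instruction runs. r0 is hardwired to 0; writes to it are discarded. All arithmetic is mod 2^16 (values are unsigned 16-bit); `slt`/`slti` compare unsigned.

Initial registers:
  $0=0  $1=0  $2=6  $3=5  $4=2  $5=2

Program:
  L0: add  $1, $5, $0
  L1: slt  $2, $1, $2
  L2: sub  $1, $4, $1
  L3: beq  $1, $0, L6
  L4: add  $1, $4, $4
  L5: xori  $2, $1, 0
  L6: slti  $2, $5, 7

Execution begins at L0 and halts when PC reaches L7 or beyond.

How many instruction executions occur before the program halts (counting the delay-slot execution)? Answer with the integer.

PC=0  add  $1, $5, $0        | $0=0 $1=2 $2=6 $3=5 $4=2 $5=2
PC=1  slt  $2, $1, $2        | $0=0 $1=2 $2=1 $3=5 $4=2 $5=2
PC=2  sub  $1, $4, $1        | $0=0 $1=0 $2=1 $3=5 $4=2 $5=2
PC=3  beq  $1, $0, L6        | $0=0 $1=0 $2=1 $3=5 $4=2 $5=2  [TAKEN]
PC=4  add  $1, $4, $4        | $0=0 $1=4 $2=1 $3=5 $4=2 $5=2
PC=6  slti  $2, $5, 7        | $0=0 $1=4 $2=1 $3=5 $4=2 $5=2

6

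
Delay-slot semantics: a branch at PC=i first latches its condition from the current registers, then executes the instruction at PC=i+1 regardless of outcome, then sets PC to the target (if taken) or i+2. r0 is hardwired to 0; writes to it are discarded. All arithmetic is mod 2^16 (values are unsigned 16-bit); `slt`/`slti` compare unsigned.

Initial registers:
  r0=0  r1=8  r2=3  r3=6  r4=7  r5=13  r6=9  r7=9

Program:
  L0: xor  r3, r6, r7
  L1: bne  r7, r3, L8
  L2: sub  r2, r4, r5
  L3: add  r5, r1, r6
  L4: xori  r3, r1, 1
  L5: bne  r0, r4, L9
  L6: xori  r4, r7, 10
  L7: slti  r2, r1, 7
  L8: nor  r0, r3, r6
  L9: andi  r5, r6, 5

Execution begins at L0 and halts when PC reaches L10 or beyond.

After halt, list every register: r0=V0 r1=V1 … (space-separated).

r0=0 r1=8 r2=65530 r3=0 r4=7 r5=1 r6=9 r7=9

#0 xor  r3, r6, r7 ; 0/8/3/0/7/13/9/9
#1 bne  r7, r3, L8 ; 0/8/3/0/7/13/9/9 ; →target
#2 sub  r2, r4, r5 ; 0/8/65530/0/7/13/9/9
#8 nor  r0, r3, r6 ; 0/8/65530/0/7/13/9/9
#9 andi  r5, r6, 5 ; 0/8/65530/0/7/1/9/9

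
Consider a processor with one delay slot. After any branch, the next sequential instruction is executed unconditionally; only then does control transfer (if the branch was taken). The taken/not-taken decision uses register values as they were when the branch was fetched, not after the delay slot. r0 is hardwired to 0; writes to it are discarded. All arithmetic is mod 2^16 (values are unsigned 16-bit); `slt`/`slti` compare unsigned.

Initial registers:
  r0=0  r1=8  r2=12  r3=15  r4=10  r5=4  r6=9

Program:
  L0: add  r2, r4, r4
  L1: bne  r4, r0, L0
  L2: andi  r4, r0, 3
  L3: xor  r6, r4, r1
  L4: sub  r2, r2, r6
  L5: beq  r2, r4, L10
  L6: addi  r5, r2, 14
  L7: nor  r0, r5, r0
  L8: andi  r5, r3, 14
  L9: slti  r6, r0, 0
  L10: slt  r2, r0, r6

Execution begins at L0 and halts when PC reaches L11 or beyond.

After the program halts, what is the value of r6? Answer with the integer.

0

[0] add  r2, r4, r4  →  {r0:0, r1:8, r2:20, r3:15, r4:10, r5:4, r6:9}
[1] bne  r4, r0, L0  →  {r0:0, r1:8, r2:20, r3:15, r4:10, r5:4, r6:9}  ⟨branch taken⟩
[2] andi  r4, r0, 3  →  {r0:0, r1:8, r2:20, r3:15, r4:0, r5:4, r6:9}
[0] add  r2, r4, r4  →  {r0:0, r1:8, r2:0, r3:15, r4:0, r5:4, r6:9}
[1] bne  r4, r0, L0  →  {r0:0, r1:8, r2:0, r3:15, r4:0, r5:4, r6:9}  ⟨branch fallthrough⟩
[2] andi  r4, r0, 3  →  {r0:0, r1:8, r2:0, r3:15, r4:0, r5:4, r6:9}
[3] xor  r6, r4, r1  →  {r0:0, r1:8, r2:0, r3:15, r4:0, r5:4, r6:8}
[4] sub  r2, r2, r6  →  {r0:0, r1:8, r2:65528, r3:15, r4:0, r5:4, r6:8}
[5] beq  r2, r4, L10  →  {r0:0, r1:8, r2:65528, r3:15, r4:0, r5:4, r6:8}  ⟨branch fallthrough⟩
[6] addi  r5, r2, 14  →  {r0:0, r1:8, r2:65528, r3:15, r4:0, r5:6, r6:8}
[7] nor  r0, r5, r0  →  {r0:0, r1:8, r2:65528, r3:15, r4:0, r5:6, r6:8}
[8] andi  r5, r3, 14  →  {r0:0, r1:8, r2:65528, r3:15, r4:0, r5:14, r6:8}
[9] slti  r6, r0, 0  →  {r0:0, r1:8, r2:65528, r3:15, r4:0, r5:14, r6:0}
[10] slt  r2, r0, r6  →  {r0:0, r1:8, r2:0, r3:15, r4:0, r5:14, r6:0}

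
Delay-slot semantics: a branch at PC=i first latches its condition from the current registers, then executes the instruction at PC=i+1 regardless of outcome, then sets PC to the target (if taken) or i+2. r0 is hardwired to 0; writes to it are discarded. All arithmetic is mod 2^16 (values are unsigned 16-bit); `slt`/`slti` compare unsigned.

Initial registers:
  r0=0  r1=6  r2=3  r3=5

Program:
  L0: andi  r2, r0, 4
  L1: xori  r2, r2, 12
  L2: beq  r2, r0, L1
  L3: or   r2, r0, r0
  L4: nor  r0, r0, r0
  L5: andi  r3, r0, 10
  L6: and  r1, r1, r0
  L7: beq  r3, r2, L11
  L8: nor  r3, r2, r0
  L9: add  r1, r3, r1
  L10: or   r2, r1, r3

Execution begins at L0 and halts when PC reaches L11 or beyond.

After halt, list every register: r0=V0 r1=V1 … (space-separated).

  step pc=0: andi  r2, r0, 4  regs=(0,6,0,5)
  step pc=1: xori  r2, r2, 12  regs=(0,6,12,5)
  step pc=2: beq  r2, r0, L1  cond=F  regs=(0,6,12,5)
  step pc=3: or   r2, r0, r0  regs=(0,6,0,5)
  step pc=4: nor  r0, r0, r0  regs=(0,6,0,5)
  step pc=5: andi  r3, r0, 10  regs=(0,6,0,0)
  step pc=6: and  r1, r1, r0  regs=(0,0,0,0)
  step pc=7: beq  r3, r2, L11  cond=T  regs=(0,0,0,0)
  step pc=8: nor  r3, r2, r0  regs=(0,0,0,65535)

r0=0 r1=0 r2=0 r3=65535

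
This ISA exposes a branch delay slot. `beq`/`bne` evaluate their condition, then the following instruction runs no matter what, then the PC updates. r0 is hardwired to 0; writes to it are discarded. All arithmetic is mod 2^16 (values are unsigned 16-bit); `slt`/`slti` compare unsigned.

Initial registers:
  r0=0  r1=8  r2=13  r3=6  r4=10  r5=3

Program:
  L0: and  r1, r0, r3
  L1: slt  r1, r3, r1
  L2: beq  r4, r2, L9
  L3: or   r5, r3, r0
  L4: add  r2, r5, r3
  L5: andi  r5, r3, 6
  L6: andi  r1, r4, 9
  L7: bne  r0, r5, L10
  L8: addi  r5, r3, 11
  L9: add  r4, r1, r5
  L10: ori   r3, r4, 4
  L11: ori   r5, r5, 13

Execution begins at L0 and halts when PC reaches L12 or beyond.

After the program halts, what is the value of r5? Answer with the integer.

PC=0  and  r1, r0, r3        | r0=0 r1=0 r2=13 r3=6 r4=10 r5=3
PC=1  slt  r1, r3, r1        | r0=0 r1=0 r2=13 r3=6 r4=10 r5=3
PC=2  beq  r4, r2, L9        | r0=0 r1=0 r2=13 r3=6 r4=10 r5=3  [not taken]
PC=3  or   r5, r3, r0        | r0=0 r1=0 r2=13 r3=6 r4=10 r5=6
PC=4  add  r2, r5, r3        | r0=0 r1=0 r2=12 r3=6 r4=10 r5=6
PC=5  andi  r5, r3, 6        | r0=0 r1=0 r2=12 r3=6 r4=10 r5=6
PC=6  andi  r1, r4, 9        | r0=0 r1=8 r2=12 r3=6 r4=10 r5=6
PC=7  bne  r0, r5, L10       | r0=0 r1=8 r2=12 r3=6 r4=10 r5=6  [TAKEN]
PC=8  addi  r5, r3, 11       | r0=0 r1=8 r2=12 r3=6 r4=10 r5=17
PC=10 ori   r3, r4, 4        | r0=0 r1=8 r2=12 r3=14 r4=10 r5=17
PC=11 ori   r5, r5, 13       | r0=0 r1=8 r2=12 r3=14 r4=10 r5=29

29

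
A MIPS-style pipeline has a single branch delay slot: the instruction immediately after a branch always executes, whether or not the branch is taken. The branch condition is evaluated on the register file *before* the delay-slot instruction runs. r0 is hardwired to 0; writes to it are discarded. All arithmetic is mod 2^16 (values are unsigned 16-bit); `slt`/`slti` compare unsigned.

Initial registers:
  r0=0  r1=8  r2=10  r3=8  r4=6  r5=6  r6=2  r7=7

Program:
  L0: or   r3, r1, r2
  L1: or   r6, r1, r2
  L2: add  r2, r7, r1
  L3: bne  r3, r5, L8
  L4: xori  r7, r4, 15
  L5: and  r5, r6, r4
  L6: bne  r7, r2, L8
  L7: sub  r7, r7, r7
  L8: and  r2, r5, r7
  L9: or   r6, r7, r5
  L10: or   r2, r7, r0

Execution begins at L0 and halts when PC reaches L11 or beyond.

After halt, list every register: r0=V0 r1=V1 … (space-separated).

PC=0  or   r3, r1, r2        | r0=0 r1=8 r2=10 r3=10 r4=6 r5=6 r6=2 r7=7
PC=1  or   r6, r1, r2        | r0=0 r1=8 r2=10 r3=10 r4=6 r5=6 r6=10 r7=7
PC=2  add  r2, r7, r1        | r0=0 r1=8 r2=15 r3=10 r4=6 r5=6 r6=10 r7=7
PC=3  bne  r3, r5, L8        | r0=0 r1=8 r2=15 r3=10 r4=6 r5=6 r6=10 r7=7  [TAKEN]
PC=4  xori  r7, r4, 15       | r0=0 r1=8 r2=15 r3=10 r4=6 r5=6 r6=10 r7=9
PC=8  and  r2, r5, r7        | r0=0 r1=8 r2=0 r3=10 r4=6 r5=6 r6=10 r7=9
PC=9  or   r6, r7, r5        | r0=0 r1=8 r2=0 r3=10 r4=6 r5=6 r6=15 r7=9
PC=10 or   r2, r7, r0        | r0=0 r1=8 r2=9 r3=10 r4=6 r5=6 r6=15 r7=9

r0=0 r1=8 r2=9 r3=10 r4=6 r5=6 r6=15 r7=9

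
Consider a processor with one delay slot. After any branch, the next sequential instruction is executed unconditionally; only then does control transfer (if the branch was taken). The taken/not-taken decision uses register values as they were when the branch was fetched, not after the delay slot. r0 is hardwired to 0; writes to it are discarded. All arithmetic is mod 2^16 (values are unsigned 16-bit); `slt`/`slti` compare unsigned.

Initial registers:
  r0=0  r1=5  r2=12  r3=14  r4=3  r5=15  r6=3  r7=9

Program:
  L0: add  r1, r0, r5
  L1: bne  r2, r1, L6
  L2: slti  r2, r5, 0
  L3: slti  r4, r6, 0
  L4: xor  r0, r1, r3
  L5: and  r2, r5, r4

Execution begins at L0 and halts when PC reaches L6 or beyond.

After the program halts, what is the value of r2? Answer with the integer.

0

PC=0  add  r1, r0, r5        | r0=0 r1=15 r2=12 r3=14 r4=3 r5=15 r6=3 r7=9
PC=1  bne  r2, r1, L6        | r0=0 r1=15 r2=12 r3=14 r4=3 r5=15 r6=3 r7=9  [TAKEN]
PC=2  slti  r2, r5, 0        | r0=0 r1=15 r2=0 r3=14 r4=3 r5=15 r6=3 r7=9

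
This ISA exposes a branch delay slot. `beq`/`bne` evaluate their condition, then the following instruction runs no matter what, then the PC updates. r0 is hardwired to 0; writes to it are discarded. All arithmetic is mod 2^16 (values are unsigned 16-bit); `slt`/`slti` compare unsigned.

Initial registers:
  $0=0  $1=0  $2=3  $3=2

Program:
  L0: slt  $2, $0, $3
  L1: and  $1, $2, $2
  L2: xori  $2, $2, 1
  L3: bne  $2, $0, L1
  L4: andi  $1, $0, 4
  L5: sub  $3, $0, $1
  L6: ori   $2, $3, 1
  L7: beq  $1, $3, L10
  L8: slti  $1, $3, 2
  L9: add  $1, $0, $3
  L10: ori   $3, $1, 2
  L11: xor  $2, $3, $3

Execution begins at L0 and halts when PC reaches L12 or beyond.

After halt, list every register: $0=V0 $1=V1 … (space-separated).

$0=0 $1=1 $2=0 $3=3

#0 slt  $2, $0, $3 ; 0/0/1/2
#1 and  $1, $2, $2 ; 0/1/1/2
#2 xori  $2, $2, 1 ; 0/1/0/2
#3 bne  $2, $0, L1 ; 0/1/0/2 ; →fallthru
#4 andi  $1, $0, 4 ; 0/0/0/2
#5 sub  $3, $0, $1 ; 0/0/0/0
#6 ori   $2, $3, 1 ; 0/0/1/0
#7 beq  $1, $3, L10 ; 0/0/1/0 ; →target
#8 slti  $1, $3, 2 ; 0/1/1/0
#10 ori   $3, $1, 2 ; 0/1/1/3
#11 xor  $2, $3, $3 ; 0/1/0/3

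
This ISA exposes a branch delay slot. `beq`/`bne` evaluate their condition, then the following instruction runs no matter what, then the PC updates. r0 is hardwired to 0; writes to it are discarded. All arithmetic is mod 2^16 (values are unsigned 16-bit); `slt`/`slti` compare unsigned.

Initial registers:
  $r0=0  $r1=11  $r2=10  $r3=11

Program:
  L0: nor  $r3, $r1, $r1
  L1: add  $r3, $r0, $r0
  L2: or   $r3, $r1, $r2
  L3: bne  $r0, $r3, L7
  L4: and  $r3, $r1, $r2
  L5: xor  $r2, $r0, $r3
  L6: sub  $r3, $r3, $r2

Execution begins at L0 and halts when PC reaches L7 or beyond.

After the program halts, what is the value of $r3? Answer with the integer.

10

[0] nor  $r3, $r1, $r1  →  {$r0:0, $r1:11, $r2:10, $r3:65524}
[1] add  $r3, $r0, $r0  →  {$r0:0, $r1:11, $r2:10, $r3:0}
[2] or   $r3, $r1, $r2  →  {$r0:0, $r1:11, $r2:10, $r3:11}
[3] bne  $r0, $r3, L7  →  {$r0:0, $r1:11, $r2:10, $r3:11}  ⟨branch taken⟩
[4] and  $r3, $r1, $r2  →  {$r0:0, $r1:11, $r2:10, $r3:10}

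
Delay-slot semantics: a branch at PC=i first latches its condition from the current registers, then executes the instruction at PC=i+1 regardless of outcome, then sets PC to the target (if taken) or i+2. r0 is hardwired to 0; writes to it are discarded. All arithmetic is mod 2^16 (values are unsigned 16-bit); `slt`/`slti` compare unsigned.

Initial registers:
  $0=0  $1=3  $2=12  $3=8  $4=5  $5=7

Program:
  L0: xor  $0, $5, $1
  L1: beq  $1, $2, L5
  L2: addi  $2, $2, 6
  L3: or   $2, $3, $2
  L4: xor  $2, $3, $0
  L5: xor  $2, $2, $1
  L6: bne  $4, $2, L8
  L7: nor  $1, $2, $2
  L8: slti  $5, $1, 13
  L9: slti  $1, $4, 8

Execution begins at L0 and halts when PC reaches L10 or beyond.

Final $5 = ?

0

#0 xor  $0, $5, $1 ; 0/3/12/8/5/7
#1 beq  $1, $2, L5 ; 0/3/12/8/5/7 ; →fallthru
#2 addi  $2, $2, 6 ; 0/3/18/8/5/7
#3 or   $2, $3, $2 ; 0/3/26/8/5/7
#4 xor  $2, $3, $0 ; 0/3/8/8/5/7
#5 xor  $2, $2, $1 ; 0/3/11/8/5/7
#6 bne  $4, $2, L8 ; 0/3/11/8/5/7 ; →target
#7 nor  $1, $2, $2 ; 0/65524/11/8/5/7
#8 slti  $5, $1, 13 ; 0/65524/11/8/5/0
#9 slti  $1, $4, 8 ; 0/1/11/8/5/0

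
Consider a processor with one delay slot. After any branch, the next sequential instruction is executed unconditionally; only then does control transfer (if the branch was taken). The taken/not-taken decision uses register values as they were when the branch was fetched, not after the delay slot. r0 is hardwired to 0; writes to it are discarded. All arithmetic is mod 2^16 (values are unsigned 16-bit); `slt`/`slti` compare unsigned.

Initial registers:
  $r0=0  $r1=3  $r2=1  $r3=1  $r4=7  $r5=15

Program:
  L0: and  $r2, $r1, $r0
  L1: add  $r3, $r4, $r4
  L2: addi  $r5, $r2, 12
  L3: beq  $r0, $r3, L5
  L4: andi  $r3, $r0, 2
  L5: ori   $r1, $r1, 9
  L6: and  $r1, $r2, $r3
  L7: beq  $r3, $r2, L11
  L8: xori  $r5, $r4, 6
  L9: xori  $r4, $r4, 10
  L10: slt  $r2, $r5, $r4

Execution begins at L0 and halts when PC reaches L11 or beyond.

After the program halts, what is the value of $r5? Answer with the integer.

PC=0  and  $r2, $r1, $r0     | $r0=0 $r1=3 $r2=0 $r3=1 $r4=7 $r5=15
PC=1  add  $r3, $r4, $r4     | $r0=0 $r1=3 $r2=0 $r3=14 $r4=7 $r5=15
PC=2  addi  $r5, $r2, 12     | $r0=0 $r1=3 $r2=0 $r3=14 $r4=7 $r5=12
PC=3  beq  $r0, $r3, L5      | $r0=0 $r1=3 $r2=0 $r3=14 $r4=7 $r5=12  [not taken]
PC=4  andi  $r3, $r0, 2      | $r0=0 $r1=3 $r2=0 $r3=0 $r4=7 $r5=12
PC=5  ori   $r1, $r1, 9      | $r0=0 $r1=11 $r2=0 $r3=0 $r4=7 $r5=12
PC=6  and  $r1, $r2, $r3     | $r0=0 $r1=0 $r2=0 $r3=0 $r4=7 $r5=12
PC=7  beq  $r3, $r2, L11     | $r0=0 $r1=0 $r2=0 $r3=0 $r4=7 $r5=12  [TAKEN]
PC=8  xori  $r5, $r4, 6      | $r0=0 $r1=0 $r2=0 $r3=0 $r4=7 $r5=1

1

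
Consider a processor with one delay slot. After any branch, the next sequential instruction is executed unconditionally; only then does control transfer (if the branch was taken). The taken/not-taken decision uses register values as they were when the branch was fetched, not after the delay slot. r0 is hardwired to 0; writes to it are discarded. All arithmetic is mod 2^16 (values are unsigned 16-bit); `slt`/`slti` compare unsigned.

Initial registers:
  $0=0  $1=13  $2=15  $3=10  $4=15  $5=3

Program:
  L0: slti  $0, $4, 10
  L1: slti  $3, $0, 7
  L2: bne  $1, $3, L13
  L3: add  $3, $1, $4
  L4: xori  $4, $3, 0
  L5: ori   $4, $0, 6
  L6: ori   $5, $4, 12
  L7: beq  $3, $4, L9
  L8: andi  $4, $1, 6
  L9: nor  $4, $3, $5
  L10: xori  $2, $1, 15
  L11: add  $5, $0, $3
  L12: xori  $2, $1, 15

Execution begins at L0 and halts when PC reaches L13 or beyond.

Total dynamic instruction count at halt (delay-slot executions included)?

PC=0  slti  $0, $4, 10       | $0=0 $1=13 $2=15 $3=10 $4=15 $5=3
PC=1  slti  $3, $0, 7        | $0=0 $1=13 $2=15 $3=1 $4=15 $5=3
PC=2  bne  $1, $3, L13       | $0=0 $1=13 $2=15 $3=1 $4=15 $5=3  [TAKEN]
PC=3  add  $3, $1, $4        | $0=0 $1=13 $2=15 $3=28 $4=15 $5=3

4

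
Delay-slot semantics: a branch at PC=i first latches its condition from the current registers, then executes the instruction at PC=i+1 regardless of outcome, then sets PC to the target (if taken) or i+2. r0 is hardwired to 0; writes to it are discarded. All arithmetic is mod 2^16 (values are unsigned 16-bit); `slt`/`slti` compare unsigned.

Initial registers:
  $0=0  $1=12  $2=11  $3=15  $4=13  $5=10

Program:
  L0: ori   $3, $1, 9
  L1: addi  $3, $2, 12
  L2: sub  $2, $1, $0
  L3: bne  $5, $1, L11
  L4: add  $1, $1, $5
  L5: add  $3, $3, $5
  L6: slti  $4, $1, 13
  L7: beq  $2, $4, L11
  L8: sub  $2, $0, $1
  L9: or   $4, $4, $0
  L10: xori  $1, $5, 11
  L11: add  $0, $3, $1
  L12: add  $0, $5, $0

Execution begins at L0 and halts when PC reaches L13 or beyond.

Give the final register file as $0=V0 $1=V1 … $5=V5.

PC=0  ori   $3, $1, 9        | $0=0 $1=12 $2=11 $3=13 $4=13 $5=10
PC=1  addi  $3, $2, 12       | $0=0 $1=12 $2=11 $3=23 $4=13 $5=10
PC=2  sub  $2, $1, $0        | $0=0 $1=12 $2=12 $3=23 $4=13 $5=10
PC=3  bne  $5, $1, L11       | $0=0 $1=12 $2=12 $3=23 $4=13 $5=10  [TAKEN]
PC=4  add  $1, $1, $5        | $0=0 $1=22 $2=12 $3=23 $4=13 $5=10
PC=11 add  $0, $3, $1        | $0=0 $1=22 $2=12 $3=23 $4=13 $5=10
PC=12 add  $0, $5, $0        | $0=0 $1=22 $2=12 $3=23 $4=13 $5=10

$0=0 $1=22 $2=12 $3=23 $4=13 $5=10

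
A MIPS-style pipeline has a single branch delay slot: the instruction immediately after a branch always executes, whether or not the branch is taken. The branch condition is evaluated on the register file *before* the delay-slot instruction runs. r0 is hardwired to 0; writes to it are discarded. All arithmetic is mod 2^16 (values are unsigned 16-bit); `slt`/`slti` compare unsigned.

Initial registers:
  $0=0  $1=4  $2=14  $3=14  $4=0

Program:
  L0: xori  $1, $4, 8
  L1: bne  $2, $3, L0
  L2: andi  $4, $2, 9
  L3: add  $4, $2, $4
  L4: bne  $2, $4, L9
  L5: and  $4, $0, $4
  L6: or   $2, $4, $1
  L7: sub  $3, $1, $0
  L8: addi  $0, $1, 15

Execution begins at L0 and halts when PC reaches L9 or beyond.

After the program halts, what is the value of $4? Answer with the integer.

0

[0] xori  $1, $4, 8  →  {$0:0, $1:8, $2:14, $3:14, $4:0}
[1] bne  $2, $3, L0  →  {$0:0, $1:8, $2:14, $3:14, $4:0}  ⟨branch fallthrough⟩
[2] andi  $4, $2, 9  →  {$0:0, $1:8, $2:14, $3:14, $4:8}
[3] add  $4, $2, $4  →  {$0:0, $1:8, $2:14, $3:14, $4:22}
[4] bne  $2, $4, L9  →  {$0:0, $1:8, $2:14, $3:14, $4:22}  ⟨branch taken⟩
[5] and  $4, $0, $4  →  {$0:0, $1:8, $2:14, $3:14, $4:0}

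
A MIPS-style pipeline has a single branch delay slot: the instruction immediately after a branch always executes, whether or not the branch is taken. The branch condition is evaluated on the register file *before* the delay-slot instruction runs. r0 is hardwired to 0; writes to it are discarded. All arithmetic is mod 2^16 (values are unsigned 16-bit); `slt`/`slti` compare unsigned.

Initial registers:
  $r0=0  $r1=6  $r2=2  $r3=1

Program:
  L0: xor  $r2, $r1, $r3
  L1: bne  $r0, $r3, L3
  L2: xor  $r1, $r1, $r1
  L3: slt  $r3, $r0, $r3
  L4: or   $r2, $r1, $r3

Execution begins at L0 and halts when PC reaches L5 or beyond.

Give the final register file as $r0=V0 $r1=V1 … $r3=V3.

  step pc=0: xor  $r2, $r1, $r3  regs=(0,6,7,1)
  step pc=1: bne  $r0, $r3, L3  cond=T  regs=(0,6,7,1)
  step pc=2: xor  $r1, $r1, $r1  regs=(0,0,7,1)
  step pc=3: slt  $r3, $r0, $r3  regs=(0,0,7,1)
  step pc=4: or   $r2, $r1, $r3  regs=(0,0,1,1)

$r0=0 $r1=0 $r2=1 $r3=1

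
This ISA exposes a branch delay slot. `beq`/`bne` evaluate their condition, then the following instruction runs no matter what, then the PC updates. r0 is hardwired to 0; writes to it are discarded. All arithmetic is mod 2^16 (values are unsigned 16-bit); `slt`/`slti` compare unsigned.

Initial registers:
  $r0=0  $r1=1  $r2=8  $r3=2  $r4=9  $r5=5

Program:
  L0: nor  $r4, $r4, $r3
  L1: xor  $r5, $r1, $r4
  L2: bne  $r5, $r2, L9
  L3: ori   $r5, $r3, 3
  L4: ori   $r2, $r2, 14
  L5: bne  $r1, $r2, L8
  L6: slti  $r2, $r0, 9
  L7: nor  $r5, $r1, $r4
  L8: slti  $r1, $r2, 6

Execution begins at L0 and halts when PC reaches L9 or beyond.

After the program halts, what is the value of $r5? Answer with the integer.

[0] nor  $r4, $r4, $r3  →  {$r0:0, $r1:1, $r2:8, $r3:2, $r4:65524, $r5:5}
[1] xor  $r5, $r1, $r4  →  {$r0:0, $r1:1, $r2:8, $r3:2, $r4:65524, $r5:65525}
[2] bne  $r5, $r2, L9  →  {$r0:0, $r1:1, $r2:8, $r3:2, $r4:65524, $r5:65525}  ⟨branch taken⟩
[3] ori   $r5, $r3, 3  →  {$r0:0, $r1:1, $r2:8, $r3:2, $r4:65524, $r5:3}

3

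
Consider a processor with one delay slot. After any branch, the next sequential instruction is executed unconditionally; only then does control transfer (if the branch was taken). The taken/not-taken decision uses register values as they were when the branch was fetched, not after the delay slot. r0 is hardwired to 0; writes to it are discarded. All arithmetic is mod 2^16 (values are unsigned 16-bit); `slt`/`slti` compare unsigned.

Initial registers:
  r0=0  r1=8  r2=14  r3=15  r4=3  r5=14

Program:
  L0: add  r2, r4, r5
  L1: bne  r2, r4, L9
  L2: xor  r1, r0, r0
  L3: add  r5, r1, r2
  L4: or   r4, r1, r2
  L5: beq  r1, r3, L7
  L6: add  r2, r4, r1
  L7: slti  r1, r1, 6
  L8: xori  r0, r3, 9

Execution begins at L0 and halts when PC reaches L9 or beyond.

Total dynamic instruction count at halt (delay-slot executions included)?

3

PC=0  add  r2, r4, r5        | r0=0 r1=8 r2=17 r3=15 r4=3 r5=14
PC=1  bne  r2, r4, L9        | r0=0 r1=8 r2=17 r3=15 r4=3 r5=14  [TAKEN]
PC=2  xor  r1, r0, r0        | r0=0 r1=0 r2=17 r3=15 r4=3 r5=14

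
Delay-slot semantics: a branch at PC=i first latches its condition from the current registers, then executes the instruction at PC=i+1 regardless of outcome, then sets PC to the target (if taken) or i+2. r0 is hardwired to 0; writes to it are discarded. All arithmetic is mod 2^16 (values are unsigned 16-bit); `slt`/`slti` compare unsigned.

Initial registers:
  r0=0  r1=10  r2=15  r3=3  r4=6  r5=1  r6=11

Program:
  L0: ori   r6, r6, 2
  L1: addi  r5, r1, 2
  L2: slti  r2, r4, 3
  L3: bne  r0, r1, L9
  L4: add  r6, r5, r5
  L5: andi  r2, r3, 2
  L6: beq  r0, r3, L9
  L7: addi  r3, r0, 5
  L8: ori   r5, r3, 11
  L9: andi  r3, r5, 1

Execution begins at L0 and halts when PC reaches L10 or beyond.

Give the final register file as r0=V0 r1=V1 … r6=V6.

PC=0  ori   r6, r6, 2        | r0=0 r1=10 r2=15 r3=3 r4=6 r5=1 r6=11
PC=1  addi  r5, r1, 2        | r0=0 r1=10 r2=15 r3=3 r4=6 r5=12 r6=11
PC=2  slti  r2, r4, 3        | r0=0 r1=10 r2=0 r3=3 r4=6 r5=12 r6=11
PC=3  bne  r0, r1, L9        | r0=0 r1=10 r2=0 r3=3 r4=6 r5=12 r6=11  [TAKEN]
PC=4  add  r6, r5, r5        | r0=0 r1=10 r2=0 r3=3 r4=6 r5=12 r6=24
PC=9  andi  r3, r5, 1        | r0=0 r1=10 r2=0 r3=0 r4=6 r5=12 r6=24

r0=0 r1=10 r2=0 r3=0 r4=6 r5=12 r6=24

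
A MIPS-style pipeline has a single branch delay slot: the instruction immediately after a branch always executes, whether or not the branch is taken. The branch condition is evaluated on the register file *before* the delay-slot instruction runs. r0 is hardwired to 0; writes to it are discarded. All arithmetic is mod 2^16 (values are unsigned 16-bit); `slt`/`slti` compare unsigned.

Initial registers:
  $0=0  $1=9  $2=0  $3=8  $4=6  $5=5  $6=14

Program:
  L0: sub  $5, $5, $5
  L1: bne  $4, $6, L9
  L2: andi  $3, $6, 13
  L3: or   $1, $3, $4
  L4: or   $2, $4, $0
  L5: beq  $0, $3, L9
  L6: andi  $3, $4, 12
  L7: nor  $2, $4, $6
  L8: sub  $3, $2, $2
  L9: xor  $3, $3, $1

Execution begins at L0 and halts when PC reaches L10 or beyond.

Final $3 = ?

5

PC=0  sub  $5, $5, $5        | $0=0 $1=9 $2=0 $3=8 $4=6 $5=0 $6=14
PC=1  bne  $4, $6, L9        | $0=0 $1=9 $2=0 $3=8 $4=6 $5=0 $6=14  [TAKEN]
PC=2  andi  $3, $6, 13       | $0=0 $1=9 $2=0 $3=12 $4=6 $5=0 $6=14
PC=9  xor  $3, $3, $1        | $0=0 $1=9 $2=0 $3=5 $4=6 $5=0 $6=14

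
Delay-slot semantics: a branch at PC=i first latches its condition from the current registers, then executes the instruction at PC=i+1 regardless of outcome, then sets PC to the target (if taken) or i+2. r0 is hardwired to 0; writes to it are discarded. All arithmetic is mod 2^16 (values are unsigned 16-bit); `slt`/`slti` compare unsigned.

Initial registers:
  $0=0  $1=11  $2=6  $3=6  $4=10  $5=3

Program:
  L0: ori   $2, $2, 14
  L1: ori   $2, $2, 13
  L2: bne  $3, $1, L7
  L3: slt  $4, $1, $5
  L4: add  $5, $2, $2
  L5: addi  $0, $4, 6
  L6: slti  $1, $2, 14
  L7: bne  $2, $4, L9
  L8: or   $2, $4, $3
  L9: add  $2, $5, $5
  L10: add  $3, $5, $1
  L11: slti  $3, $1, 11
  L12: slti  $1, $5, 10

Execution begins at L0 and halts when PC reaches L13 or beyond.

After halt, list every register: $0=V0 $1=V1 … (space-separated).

PC=0  ori   $2, $2, 14       | $0=0 $1=11 $2=14 $3=6 $4=10 $5=3
PC=1  ori   $2, $2, 13       | $0=0 $1=11 $2=15 $3=6 $4=10 $5=3
PC=2  bne  $3, $1, L7        | $0=0 $1=11 $2=15 $3=6 $4=10 $5=3  [TAKEN]
PC=3  slt  $4, $1, $5        | $0=0 $1=11 $2=15 $3=6 $4=0 $5=3
PC=7  bne  $2, $4, L9        | $0=0 $1=11 $2=15 $3=6 $4=0 $5=3  [TAKEN]
PC=8  or   $2, $4, $3        | $0=0 $1=11 $2=6 $3=6 $4=0 $5=3
PC=9  add  $2, $5, $5        | $0=0 $1=11 $2=6 $3=6 $4=0 $5=3
PC=10 add  $3, $5, $1        | $0=0 $1=11 $2=6 $3=14 $4=0 $5=3
PC=11 slti  $3, $1, 11       | $0=0 $1=11 $2=6 $3=0 $4=0 $5=3
PC=12 slti  $1, $5, 10       | $0=0 $1=1 $2=6 $3=0 $4=0 $5=3

$0=0 $1=1 $2=6 $3=0 $4=0 $5=3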